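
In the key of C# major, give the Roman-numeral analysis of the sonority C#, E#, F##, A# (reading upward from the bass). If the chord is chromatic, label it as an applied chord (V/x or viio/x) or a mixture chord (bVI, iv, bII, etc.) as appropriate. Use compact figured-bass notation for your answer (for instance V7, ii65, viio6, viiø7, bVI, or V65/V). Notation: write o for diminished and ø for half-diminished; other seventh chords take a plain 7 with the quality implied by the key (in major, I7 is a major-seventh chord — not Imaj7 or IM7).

viiø43/V

Stacked in thirds the chord is F##-A#-C#-E#: a half-diminished seventh chord on F##.
F## sits a half step below G# (V in C# major); a diminished chord there is the applied leading-tone chord of V.
With C# in the bass the chord is in second inversion, so the figured bass is 43.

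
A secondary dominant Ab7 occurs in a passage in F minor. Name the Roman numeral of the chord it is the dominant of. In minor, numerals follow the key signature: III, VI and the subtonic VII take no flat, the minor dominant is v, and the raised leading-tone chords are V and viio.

VI

The chord is a dominant seventh chord on Ab.
A dominant resolves down a perfect fifth: Ab → Db. In F minor, Db is scale degree 6, i.e. VI.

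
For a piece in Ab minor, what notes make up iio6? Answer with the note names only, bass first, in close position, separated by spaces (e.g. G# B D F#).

Db Fb Bb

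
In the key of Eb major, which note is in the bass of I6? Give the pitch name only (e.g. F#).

I in Eb major has root Eb; the chord is Eb-G-Bb.
The figure 6 means first inversion — the third is in the bass.

G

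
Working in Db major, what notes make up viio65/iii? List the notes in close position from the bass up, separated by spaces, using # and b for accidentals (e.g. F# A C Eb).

viio65/iii is a secondary leading-tone chord. The target iii is F in Db major; the applied chord is rooted a semitone below, on E.
Building a fully diminished seventh chord on E gives E-G-Bb-Db.
The figured bass 65 indicates first inversion, placing the third (G) in the bass: G-Bb-Db-E.

G Bb Db E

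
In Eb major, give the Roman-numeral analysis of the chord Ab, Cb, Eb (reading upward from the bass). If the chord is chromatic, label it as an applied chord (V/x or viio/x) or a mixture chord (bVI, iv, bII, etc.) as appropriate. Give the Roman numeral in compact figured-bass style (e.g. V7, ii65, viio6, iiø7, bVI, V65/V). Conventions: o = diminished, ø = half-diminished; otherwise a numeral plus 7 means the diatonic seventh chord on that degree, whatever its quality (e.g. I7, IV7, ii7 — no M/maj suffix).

iv

Stacked in thirds the chord is Ab-Cb-Eb: a minor triad on Ab.
Ab is the fourth degree of Eb major. This is the minor subdominant, borrowed from the parallel minor.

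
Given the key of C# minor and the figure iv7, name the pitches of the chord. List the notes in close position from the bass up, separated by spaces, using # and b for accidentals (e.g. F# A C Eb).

In C# minor, the fourth degree is F#, and the diatonic chord built there is a minor seventh chord.
That chord is spelled F#-A-C#-E.

F# A C# E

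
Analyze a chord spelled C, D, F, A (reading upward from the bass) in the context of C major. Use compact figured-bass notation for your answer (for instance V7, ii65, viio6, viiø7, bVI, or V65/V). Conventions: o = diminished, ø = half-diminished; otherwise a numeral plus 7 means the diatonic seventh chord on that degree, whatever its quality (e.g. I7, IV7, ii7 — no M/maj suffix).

Stacked in thirds the chord is D-F-A-C: a minor seventh chord on D.
In C major, D is the supertonic; the diatonic minor seventh chord there is ii7.
With C in the bass the chord is in third inversion, so the figured bass is 42.

ii42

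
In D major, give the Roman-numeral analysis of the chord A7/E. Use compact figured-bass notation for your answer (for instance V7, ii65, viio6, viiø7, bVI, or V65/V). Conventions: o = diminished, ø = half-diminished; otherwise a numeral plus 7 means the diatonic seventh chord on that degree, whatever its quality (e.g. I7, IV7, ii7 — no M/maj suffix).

Stacked in thirds the chord is A-C#-E-G: a dominant seventh chord on A.
A is scale degree 5 in D major, and a dominant seventh chord on that degree is written V7.
With E in the bass the chord is in second inversion, so the figured bass is 43.

V43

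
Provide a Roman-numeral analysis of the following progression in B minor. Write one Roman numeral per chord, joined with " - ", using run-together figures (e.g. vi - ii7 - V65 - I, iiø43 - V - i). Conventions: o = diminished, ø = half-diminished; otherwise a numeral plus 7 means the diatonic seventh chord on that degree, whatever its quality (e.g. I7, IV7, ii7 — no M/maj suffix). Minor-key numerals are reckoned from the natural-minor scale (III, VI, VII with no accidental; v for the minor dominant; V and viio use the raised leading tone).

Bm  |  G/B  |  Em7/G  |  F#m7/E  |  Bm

Bm: root B is the tonic; minor triad there is i.
G/B: root G is the submediant; major triad there is VI6.
Em7/G: root E is the subdominant; minor seventh chord there is iv65.
F#m7/E: minor seventh chord on F# = scale degree 5 → v42.
Bm has root B, degree 1 in B minor, so i.

i - VI6 - iv65 - v42 - i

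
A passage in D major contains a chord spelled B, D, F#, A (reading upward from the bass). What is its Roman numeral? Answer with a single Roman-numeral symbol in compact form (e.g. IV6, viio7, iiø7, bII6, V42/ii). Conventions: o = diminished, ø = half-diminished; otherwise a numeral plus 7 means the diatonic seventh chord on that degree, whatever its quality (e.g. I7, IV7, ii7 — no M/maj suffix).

vi7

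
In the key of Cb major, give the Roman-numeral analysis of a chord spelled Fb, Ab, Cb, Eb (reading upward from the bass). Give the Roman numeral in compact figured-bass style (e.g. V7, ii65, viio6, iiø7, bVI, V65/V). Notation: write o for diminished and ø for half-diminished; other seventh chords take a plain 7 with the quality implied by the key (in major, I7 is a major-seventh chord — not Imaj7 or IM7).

The pitches Fb-Ab-Cb-Eb form a major seventh chord rooted on Fb.
In Cb major, Fb is the subdominant; the diatonic major seventh chord there is IV7.

IV7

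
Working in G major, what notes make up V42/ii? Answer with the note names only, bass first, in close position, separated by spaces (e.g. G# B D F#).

V42/ii is a secondary dominant — the dominant seventh of ii. ii in G major is A, so the applied chord's root is E, a perfect fifth above.
Building a dominant seventh chord on E gives E-G#-B-D.
The figured bass 42 indicates third inversion, placing the seventh (D) in the bass: D-E-G#-B.

D E G# B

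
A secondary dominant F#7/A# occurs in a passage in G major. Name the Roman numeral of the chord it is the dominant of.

iii

The chord is a dominant seventh chord on F#.
A dominant resolves down a perfect fifth: F# → B. In G major, B is scale degree 3, i.e. iii.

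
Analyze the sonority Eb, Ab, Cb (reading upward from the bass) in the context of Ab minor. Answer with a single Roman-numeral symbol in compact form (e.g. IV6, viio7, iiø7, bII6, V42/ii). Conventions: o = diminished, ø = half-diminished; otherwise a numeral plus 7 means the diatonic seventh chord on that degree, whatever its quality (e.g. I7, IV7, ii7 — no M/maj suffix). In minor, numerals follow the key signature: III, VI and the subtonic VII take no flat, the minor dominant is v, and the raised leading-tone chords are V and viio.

The pitches Ab-Cb-Eb form a minor triad rooted on Ab.
Ab is scale degree 1 in Ab minor, and a minor triad on that degree is written i.
With Eb in the bass the chord is in second inversion, so the figured bass is 64.

i64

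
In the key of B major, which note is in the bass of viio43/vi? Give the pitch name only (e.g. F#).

C#

The applied chord viio43/vi is rooted on F##: F##-A#-C#-E.
The figure 43 means second inversion — the fifth is in the bass.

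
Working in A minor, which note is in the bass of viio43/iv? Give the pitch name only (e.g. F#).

The applied chord viio43/iv is rooted on C#: C#-E-G-Bb.
The figure 43 means second inversion — the fifth is in the bass.

G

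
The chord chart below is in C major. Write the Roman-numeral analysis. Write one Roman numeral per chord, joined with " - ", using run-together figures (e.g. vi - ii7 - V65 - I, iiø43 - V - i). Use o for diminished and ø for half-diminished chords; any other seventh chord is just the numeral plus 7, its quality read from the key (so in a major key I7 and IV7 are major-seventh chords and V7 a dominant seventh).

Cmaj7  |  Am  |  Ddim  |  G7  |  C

Cmaj7 has root C, degree 1 in C major, so I7.
Am: minor triad on A = scale degree 6 → vi.
Ddim is non-diatonic — iio, a mixture chord from C minor.
G7 has root G, degree 5 in C major, so V7.
C: root C is the tonic; major triad there is I.

I7 - vi - iio - V7 - I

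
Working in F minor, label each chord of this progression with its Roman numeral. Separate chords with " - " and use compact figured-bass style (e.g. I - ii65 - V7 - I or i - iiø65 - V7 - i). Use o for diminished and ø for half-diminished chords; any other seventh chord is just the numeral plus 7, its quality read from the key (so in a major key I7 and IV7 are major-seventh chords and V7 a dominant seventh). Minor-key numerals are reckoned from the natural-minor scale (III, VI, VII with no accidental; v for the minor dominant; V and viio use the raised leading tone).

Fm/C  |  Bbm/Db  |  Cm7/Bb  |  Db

Fm/C: root F is the tonic; minor triad there is i64.
Bbm/Db: minor triad on Bb = scale degree 4 → iv6.
Cm7/Bb: root C is the dominant; minor seventh chord there is v42.
Db: root Db is the submediant; major triad there is VI.

i64 - iv6 - v42 - VI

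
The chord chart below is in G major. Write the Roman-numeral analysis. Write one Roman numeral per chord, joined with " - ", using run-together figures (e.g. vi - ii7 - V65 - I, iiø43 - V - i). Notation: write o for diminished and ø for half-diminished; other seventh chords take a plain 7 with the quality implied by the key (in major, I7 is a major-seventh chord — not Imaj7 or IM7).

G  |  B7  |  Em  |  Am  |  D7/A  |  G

I - V7/vi - vi - ii - V43 - I

G has root G, degree 1 in G major, so I.
B7 is the secondary dominant of vi (dominant seventh chord on B): V7/vi.
Em has root E, degree 6 in G major, so vi.
Am: minor triad on A = scale degree 2 → ii.
D7/A: root D is the dominant; dominant seventh chord there is V43.
G: major triad on G = scale degree 1 → I.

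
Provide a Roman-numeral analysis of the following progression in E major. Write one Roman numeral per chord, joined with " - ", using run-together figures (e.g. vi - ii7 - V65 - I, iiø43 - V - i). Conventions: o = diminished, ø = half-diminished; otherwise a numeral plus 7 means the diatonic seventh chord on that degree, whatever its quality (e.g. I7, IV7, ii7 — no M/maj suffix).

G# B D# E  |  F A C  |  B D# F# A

G#-B-D#-E: major seventh chord on E = scale degree 1 → I65.
F-A-C: F with this quality isn't in the key; a major triad on b2 is the Neapolitan chord, bII.
B-D#-F#-A has root B, degree 5 in E major, so V7.

I65 - bII - V7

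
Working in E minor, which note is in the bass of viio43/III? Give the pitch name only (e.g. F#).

C

The applied chord viio43/III is rooted on F#: F#-A-C-Eb.
The figure 43 means second inversion — the fifth is in the bass.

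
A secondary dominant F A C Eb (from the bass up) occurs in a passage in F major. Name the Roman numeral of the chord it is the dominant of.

IV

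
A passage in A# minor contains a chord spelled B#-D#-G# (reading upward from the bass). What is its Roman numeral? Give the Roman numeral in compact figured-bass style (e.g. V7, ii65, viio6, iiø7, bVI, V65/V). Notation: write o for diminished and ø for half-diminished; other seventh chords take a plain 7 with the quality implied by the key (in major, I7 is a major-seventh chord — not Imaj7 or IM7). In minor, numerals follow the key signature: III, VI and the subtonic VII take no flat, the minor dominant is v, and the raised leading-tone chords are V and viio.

The pitches G#-B#-D# form a major triad rooted on G#.
G# is scale degree 7 in A# minor, and a major triad on that degree is written VII.
With B# in the bass the chord is in first inversion, so the figured bass is 6.

VII6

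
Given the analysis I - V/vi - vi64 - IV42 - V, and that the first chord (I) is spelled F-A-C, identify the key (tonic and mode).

I is given as F-A-C — a major triad with root F.
If F is scale degree 1 and the mode makes that degree carry a major triad, the tonic is F and the mode is major.

F major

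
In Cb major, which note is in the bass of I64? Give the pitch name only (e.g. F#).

Gb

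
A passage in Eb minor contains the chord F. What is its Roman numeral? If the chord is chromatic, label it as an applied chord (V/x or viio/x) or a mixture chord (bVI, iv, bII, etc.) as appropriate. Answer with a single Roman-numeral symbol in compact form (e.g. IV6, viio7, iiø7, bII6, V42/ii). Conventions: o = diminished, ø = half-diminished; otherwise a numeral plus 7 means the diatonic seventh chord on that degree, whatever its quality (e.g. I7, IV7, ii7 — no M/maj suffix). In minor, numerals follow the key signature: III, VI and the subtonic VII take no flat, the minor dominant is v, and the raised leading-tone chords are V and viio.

V/V

Stacked in thirds the chord is F-A-C: a major triad on F.
F is not a diatonic chord root with this quality in Eb minor, but it lies a perfect fifth above Bb (V), so the chord functions as an applied dominant of V.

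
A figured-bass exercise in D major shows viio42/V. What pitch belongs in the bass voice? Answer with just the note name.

F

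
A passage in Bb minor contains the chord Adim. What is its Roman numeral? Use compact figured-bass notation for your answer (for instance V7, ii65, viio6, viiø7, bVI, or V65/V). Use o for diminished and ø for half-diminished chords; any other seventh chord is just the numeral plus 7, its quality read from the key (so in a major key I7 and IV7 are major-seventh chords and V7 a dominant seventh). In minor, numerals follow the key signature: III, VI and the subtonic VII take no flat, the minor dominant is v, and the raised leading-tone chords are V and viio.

Stacked in thirds the chord is A-C-Eb: a diminished triad on A.
In Bb minor, A is the leading tone; the diatonic diminished triad there is viio.

viio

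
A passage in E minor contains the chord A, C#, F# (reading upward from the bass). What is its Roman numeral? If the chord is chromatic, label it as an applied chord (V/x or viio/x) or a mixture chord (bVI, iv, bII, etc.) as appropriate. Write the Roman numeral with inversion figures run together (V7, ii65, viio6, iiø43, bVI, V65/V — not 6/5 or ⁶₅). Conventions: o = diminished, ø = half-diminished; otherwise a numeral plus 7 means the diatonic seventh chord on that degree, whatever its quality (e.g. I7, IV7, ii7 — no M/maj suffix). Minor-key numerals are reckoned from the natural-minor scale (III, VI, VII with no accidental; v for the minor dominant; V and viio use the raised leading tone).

ii6

The pitches F#-A-C# form a minor triad rooted on F#.
F# is the second degree of E minor. This is the minor supertonic, borrowed from the parallel major (the Dorian ii).
With A in the bass the chord is in first inversion, so the figured bass is 6.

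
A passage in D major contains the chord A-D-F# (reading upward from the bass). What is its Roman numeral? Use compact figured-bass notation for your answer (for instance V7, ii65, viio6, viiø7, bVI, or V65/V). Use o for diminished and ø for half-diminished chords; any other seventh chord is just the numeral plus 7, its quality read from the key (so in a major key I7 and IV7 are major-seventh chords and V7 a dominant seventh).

Stacked in thirds the chord is D-F#-A: a major triad on D.
In D major, D is the tonic; the diatonic major triad there is I.
With A in the bass the chord is in second inversion, so the figured bass is 64.

I64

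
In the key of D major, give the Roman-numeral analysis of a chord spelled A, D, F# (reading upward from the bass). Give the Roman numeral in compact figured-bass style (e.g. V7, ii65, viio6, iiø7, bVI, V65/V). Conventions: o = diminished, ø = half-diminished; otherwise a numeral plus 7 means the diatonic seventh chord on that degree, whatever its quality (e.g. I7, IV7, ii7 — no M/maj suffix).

I64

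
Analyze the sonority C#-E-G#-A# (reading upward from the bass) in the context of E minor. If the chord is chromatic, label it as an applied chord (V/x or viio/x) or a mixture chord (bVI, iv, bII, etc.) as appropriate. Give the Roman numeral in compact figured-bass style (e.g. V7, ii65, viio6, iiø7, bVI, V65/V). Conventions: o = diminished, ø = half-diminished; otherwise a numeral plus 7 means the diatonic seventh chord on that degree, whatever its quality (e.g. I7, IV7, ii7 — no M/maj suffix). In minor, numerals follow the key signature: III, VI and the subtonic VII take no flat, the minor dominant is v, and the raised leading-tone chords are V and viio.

viiø65/V

The pitches A#-C#-E-G# form a half-diminished seventh chord rooted on A#.
A# sits a half step below B (V in E minor); a diminished chord there is the applied leading-tone chord of V.
With C# in the bass the chord is in first inversion, so the figured bass is 65.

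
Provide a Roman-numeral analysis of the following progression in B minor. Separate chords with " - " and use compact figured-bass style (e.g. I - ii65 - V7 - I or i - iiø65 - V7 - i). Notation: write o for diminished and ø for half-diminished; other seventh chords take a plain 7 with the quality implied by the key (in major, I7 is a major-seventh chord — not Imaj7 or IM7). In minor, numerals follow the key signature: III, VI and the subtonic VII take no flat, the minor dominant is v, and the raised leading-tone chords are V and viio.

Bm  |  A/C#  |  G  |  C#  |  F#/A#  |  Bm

i - VII6 - VI - V/V - V6 - i

Bm has root B, degree 1 in B minor, so i.
A/C# has root A, degree 7 in B minor, so VII6.
G: root G is the submediant; major triad there is VI.
C#: chromatic; C# is V of V, so V/V.
F#/A#: root F# is the dominant; major triad there is V6.
Bm: minor triad on B = scale degree 1 → i.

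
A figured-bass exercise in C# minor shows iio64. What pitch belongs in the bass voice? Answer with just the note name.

A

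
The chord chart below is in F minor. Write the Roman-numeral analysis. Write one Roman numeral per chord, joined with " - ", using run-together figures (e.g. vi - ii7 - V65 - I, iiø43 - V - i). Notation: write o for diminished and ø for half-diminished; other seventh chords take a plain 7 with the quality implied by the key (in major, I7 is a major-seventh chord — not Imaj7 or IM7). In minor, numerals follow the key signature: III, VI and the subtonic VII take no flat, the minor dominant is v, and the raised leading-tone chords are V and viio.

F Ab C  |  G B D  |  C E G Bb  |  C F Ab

F-Ab-C: minor triad on F = scale degree 1 → i.
G-B-D: chromatic; G is V of V, so V/V.
C-E-G-Bb: dominant seventh chord on C = scale degree 5 → V7.
C-F-Ab: minor triad on F = scale degree 1 → i64.

i - V/V - V7 - i64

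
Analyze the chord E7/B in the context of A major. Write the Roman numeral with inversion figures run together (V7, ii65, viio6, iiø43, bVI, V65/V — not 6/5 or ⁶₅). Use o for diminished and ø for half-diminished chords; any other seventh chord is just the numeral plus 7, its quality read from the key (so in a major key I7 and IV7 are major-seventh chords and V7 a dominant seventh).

V43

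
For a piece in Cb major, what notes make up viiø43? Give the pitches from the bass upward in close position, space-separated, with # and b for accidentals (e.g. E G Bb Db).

In Cb major, scale degree 7 is Bb, and the diatonic chord built there is a half-diminished seventh chord.
That chord is spelled Bb-Db-Fb-Ab.
The figured bass 43 indicates second inversion, placing the fifth (Fb) in the bass: Fb-Ab-Bb-Db.

Fb Ab Bb Db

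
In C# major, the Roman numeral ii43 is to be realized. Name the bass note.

A#

ii in C# major has root D#; the chord is D#-F#-A#-C#.
The figure 43 means second inversion — the fifth is in the bass.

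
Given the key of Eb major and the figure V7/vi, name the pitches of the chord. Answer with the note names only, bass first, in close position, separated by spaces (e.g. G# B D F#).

V7/vi is a secondary dominant — the dominant seventh of vi. vi in Eb major is C, so the applied chord's root is G, a perfect fifth above.
Building a dominant seventh chord on G gives G-B-D-F.

G B D F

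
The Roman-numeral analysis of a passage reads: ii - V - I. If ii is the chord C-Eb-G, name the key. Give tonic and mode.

Bb major

ii is given as C-Eb-G — a minor triad with root C.
If C is scale degree 2 and the mode makes that degree carry a minor triad, the tonic is Bb and the mode is major.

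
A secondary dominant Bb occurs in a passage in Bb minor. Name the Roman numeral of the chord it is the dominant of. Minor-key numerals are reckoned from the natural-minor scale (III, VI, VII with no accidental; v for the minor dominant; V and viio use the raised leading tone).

iv

The chord is a major triad on Bb.
A dominant resolves down a perfect fifth: Bb → Eb. In Bb minor, Eb is scale degree 4, i.e. iv.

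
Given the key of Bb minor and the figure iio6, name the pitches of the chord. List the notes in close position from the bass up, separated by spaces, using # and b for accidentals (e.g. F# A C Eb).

Eb Gb C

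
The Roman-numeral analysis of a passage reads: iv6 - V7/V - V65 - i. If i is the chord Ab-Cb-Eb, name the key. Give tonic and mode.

The anchor chord is a minor triad on Ab, labeled i.
If Ab is scale degree 1 and the mode makes that degree carry a minor triad, the tonic is Ab and the mode is minor.

Ab minor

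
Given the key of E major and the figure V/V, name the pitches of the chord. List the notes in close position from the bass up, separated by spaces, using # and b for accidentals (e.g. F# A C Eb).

F# A# C#

The slash means an applied dominant: we want the dominant of V. In E major, V is B major, and its dominant is built on F#.
Building a major triad on F# gives F#-A#-C#.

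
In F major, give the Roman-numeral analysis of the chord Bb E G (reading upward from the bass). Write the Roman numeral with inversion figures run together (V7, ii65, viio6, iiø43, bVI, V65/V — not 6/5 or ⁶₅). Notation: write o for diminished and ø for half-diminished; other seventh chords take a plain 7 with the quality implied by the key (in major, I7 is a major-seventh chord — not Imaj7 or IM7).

The pitches E-G-Bb form a diminished triad rooted on E.
E is scale degree 7 in F major, and a diminished triad on that degree is written viio.
With Bb in the bass the chord is in second inversion, so the figured bass is 64.

viio64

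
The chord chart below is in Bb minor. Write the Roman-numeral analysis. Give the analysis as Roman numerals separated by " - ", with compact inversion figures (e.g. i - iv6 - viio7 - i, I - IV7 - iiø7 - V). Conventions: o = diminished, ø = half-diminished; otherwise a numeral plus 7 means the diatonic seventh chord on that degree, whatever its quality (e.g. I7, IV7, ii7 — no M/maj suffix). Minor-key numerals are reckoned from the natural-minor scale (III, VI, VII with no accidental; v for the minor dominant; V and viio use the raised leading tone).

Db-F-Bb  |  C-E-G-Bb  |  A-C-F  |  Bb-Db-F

Db-F-Bb has root Bb, degree 1 in Bb minor, so i6.
C-E-G-Bb: chromatic; C is V of V, so V7/V.
A-C-F: major triad on F = scale degree 5 → V6.
Bb-Db-F has root Bb, degree 1 in Bb minor, so i.

i6 - V7/V - V6 - i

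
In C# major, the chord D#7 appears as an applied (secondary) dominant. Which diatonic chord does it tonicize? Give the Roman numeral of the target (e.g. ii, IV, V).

V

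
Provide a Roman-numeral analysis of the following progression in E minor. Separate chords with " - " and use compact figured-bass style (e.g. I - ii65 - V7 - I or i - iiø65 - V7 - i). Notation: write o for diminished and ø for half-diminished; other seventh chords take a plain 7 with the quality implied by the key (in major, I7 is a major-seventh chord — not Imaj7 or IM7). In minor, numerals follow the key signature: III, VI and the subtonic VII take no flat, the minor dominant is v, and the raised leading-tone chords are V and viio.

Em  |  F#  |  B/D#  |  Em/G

i - V/V - V6 - i6

Em: minor triad on E = scale degree 1 → i.
F#: a major triad on F#, the applied dominant of V → V/V.
B/D# has root B, degree 5 in E minor, so V6.
Em/G: root E is the tonic; minor triad there is i6.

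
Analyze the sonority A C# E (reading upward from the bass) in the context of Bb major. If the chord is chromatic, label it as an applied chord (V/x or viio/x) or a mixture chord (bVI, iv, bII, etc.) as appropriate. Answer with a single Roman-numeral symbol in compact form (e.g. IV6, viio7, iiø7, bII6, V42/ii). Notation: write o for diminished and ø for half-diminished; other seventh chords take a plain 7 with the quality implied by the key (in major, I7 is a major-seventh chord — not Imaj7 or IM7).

The pitches A-C#-E form a major triad rooted on A.
A is not a diatonic chord root with this quality in Bb major, but it lies a perfect fifth above D (iii), so the chord functions as an applied dominant of iii.

V/iii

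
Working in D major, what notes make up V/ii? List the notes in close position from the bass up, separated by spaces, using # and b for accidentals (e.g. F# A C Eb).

B D# F#

The slash means an applied dominant: we want the dominant of ii. In D major, ii is E minor, and its dominant is built on B.
Building a major triad on B gives B-D#-F#.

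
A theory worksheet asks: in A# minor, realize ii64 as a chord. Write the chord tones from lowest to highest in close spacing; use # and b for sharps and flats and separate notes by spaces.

F## B# D#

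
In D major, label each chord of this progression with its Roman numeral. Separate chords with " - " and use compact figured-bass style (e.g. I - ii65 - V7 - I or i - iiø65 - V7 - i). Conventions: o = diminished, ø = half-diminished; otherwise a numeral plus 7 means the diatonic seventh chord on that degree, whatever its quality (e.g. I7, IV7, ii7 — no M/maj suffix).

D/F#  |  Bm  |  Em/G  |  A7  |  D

I6 - vi - ii6 - V7 - I

D/F#: root D is the tonic; major triad there is I6.
Bm: root B is the submediant; minor triad there is vi.
Em/G: minor triad on E = scale degree 2 → ii6.
A7 has root A, degree 5 in D major, so V7.
D: major triad on D = scale degree 1 → I.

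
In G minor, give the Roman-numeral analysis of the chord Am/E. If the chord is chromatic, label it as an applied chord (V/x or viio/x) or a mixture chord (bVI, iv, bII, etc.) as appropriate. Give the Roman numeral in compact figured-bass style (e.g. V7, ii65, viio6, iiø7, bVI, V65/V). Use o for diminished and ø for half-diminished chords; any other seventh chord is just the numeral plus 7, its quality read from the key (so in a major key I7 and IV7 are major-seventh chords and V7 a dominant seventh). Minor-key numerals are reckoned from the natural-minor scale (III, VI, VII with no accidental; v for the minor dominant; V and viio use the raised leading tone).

ii64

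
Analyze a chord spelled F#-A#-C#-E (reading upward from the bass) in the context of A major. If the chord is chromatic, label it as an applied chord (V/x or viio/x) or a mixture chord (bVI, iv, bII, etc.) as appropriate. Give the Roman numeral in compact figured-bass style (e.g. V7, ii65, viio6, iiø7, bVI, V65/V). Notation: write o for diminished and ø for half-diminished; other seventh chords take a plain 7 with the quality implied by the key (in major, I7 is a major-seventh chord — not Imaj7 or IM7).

V7/ii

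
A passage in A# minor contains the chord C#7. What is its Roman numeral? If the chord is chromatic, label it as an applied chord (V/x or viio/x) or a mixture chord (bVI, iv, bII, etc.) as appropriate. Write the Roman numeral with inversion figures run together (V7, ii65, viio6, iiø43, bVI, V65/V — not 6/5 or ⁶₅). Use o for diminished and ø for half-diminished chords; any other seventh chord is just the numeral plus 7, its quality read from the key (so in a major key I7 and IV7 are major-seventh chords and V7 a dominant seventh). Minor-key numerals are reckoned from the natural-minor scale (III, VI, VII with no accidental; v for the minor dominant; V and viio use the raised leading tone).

V7/VI

The pitches C#-E#-G#-B form a dominant seventh chord rooted on C#.
C# is not a diatonic chord root with this quality in A# minor, but it lies a perfect fifth above F# (VI), so the chord functions as an applied dominant of VI.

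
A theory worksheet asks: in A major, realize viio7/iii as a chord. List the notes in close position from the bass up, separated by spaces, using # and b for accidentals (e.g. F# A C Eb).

B# D# F# A

viio7/iii is a secondary leading-tone chord. The target iii is C# in A major; the applied chord is rooted a semitone below, on B#.
Building a fully diminished seventh chord on B# gives B#-D#-F#-A.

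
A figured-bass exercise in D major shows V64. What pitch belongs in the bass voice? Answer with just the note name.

E

V in D major has root A; the chord is A-C#-E.
The figure 64 means second inversion — the fifth is in the bass.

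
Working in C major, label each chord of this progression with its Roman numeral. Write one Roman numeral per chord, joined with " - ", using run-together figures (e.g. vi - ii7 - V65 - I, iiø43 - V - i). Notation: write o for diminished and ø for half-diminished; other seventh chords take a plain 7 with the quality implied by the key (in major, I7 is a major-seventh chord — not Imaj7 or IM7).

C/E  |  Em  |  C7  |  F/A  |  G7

C/E: root C is the tonic; major triad there is I6.
Em: minor triad on E = scale degree 3 → iii.
C7 is the secondary dominant of IV (dominant seventh chord on C): V7/IV.
F/A: root F is the subdominant; major triad there is IV6.
G7: dominant seventh chord on G = scale degree 5 → V7.

I6 - iii - V7/IV - IV6 - V7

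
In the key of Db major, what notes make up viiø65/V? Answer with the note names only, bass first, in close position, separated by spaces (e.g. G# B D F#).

Bb Db F G

viiø65/V is a secondary leading-tone chord. The target V is Ab in Db major; the applied chord is rooted a semitone below, on G.
Building a half-diminished seventh chord on G gives G-Bb-Db-F.
The figured bass 65 indicates first inversion, placing the third (Bb) in the bass: Bb-Db-F-G.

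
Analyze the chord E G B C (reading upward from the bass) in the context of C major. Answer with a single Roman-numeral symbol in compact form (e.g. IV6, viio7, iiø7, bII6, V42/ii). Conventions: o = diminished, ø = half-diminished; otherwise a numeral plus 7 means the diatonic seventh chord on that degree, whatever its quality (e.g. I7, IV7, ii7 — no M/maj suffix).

I65

Stacked in thirds the chord is C-E-G-B: a major seventh chord on C.
C is scale degree 1 in C major, and a major seventh chord on that degree is written I7.
With E in the bass the chord is in first inversion, so the figured bass is 65.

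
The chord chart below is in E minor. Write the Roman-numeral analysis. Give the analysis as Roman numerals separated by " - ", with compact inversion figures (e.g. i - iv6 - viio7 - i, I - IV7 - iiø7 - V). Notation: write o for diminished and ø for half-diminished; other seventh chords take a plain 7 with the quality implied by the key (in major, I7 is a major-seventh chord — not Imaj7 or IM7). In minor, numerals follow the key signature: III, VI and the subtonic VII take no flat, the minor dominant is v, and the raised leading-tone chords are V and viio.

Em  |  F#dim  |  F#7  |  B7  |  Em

i - iio - V7/V - V7 - i

Em: minor triad on E = scale degree 1 → i.
F#dim has root F#, degree 2 in E minor, so iio.
F#7: a dominant seventh chord on F#, the applied dominant of V → V7/V.
B7: dominant seventh chord on B = scale degree 5 → V7.
Em: minor triad on E = scale degree 1 → i.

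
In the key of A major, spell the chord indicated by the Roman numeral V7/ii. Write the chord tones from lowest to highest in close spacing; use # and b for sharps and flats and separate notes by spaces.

F# A# C# E

V7/ii is a secondary dominant — the dominant seventh of ii. ii in A major is B, so the applied chord's root is F#, a perfect fifth above.
Building a dominant seventh chord on F# gives F#-A#-C#-E.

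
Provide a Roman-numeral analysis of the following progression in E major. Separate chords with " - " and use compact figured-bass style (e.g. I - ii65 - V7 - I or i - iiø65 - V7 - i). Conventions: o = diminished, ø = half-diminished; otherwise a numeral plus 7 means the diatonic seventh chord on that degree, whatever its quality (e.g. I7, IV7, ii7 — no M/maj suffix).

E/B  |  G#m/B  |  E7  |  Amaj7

E/B: major triad on E = scale degree 1 → I64.
G#m/B: root G# is the mediant; minor triad there is iii6.
E7: a dominant seventh chord on E, the applied dominant of IV → V7/IV.
Amaj7: root A is the subdominant; major seventh chord there is IV7.

I64 - iii6 - V7/IV - IV7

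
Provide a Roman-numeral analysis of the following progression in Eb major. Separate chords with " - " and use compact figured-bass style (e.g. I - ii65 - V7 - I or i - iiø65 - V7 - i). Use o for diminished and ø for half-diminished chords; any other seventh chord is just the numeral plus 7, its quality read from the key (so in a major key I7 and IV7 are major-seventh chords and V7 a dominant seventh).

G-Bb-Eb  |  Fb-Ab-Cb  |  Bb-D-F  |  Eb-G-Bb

G-Bb-Eb: root Eb is the tonic; major triad there is I6.
Fb-Ab-Cb is non-diatonic — a major triad on the lowered supertonic (Fb): the Neapolitan chord, bII.
Bb-D-F: major triad on Bb = scale degree 5 → V.
Eb-G-Bb: major triad on Eb = scale degree 1 → I.

I6 - bII - V - I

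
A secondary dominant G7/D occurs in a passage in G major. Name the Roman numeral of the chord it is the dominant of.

The chord is a dominant seventh chord on G.
A dominant resolves down a perfect fifth: G → C. In G major, C is scale degree 4, i.e. IV.

IV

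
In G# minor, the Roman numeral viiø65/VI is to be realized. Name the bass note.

The applied chord viiø65/VI is rooted on D#: D#-F#-A-C#.
The figure 65 means first inversion — the third is in the bass.

F#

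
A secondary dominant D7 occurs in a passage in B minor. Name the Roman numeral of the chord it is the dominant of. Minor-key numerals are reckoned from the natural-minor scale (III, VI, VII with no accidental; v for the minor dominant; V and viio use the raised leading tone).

VI

The chord is a dominant seventh chord on D.
A dominant resolves down a perfect fifth: D → G. In B minor, G is scale degree 6, i.e. VI.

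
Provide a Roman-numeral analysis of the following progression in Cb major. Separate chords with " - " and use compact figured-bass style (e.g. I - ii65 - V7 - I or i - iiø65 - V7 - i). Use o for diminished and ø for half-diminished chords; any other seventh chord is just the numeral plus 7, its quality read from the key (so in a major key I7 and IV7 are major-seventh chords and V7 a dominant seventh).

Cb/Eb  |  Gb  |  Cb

I6 - V - I

Cb/Eb has root Cb, degree 1 in Cb major, so I6.
Gb: root Gb is the dominant; major triad there is V.
Cb: major triad on Cb = scale degree 1 → I.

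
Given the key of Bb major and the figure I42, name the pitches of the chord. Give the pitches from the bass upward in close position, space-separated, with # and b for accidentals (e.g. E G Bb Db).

In Bb major, the tonic is Bb, and the diatonic chord built there is a major seventh chord.
That chord is spelled Bb-D-F-A.
The figured bass 42 indicates third inversion, placing the seventh (A) in the bass: A-Bb-D-F.

A Bb D F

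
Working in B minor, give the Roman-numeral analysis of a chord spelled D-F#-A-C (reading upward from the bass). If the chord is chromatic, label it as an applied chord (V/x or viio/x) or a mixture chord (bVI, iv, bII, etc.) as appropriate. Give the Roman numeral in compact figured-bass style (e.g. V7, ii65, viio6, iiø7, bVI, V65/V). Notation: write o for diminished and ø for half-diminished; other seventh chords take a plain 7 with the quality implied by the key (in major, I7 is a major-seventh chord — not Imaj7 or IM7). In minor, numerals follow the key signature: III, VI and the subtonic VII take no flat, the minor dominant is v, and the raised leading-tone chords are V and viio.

V7/VI

Stacked in thirds the chord is D-F#-A-C: a dominant seventh chord on D.
D is not a diatonic chord root with this quality in B minor, but it lies a perfect fifth above G (VI), so the chord functions as an applied dominant of VI.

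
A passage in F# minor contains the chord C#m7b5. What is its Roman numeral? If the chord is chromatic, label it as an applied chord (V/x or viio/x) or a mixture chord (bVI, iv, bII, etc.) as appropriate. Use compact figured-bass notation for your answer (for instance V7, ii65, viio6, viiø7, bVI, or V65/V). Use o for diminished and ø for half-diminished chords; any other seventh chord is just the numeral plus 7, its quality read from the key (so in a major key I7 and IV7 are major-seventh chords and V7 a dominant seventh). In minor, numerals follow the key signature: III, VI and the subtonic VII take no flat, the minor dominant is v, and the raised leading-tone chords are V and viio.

viiø7/VI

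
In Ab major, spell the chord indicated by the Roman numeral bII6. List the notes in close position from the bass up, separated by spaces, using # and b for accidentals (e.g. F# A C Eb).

bII6 is the Neapolitan sixth — a major triad on the lowered second degree, here in its customary first inversion. In Ab major that root is Bbb.
So the chord is Bbb-Db-Fb.
The figured bass 6 indicates first inversion, placing the third (Db) in the bass: Db-Fb-Bbb.

Db Fb Bbb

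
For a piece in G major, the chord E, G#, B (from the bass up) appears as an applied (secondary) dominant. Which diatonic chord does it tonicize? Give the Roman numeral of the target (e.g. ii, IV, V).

ii

The chord is a major triad on E.
A dominant resolves down a perfect fifth: E → A. In G major, A is scale degree 2, i.e. ii.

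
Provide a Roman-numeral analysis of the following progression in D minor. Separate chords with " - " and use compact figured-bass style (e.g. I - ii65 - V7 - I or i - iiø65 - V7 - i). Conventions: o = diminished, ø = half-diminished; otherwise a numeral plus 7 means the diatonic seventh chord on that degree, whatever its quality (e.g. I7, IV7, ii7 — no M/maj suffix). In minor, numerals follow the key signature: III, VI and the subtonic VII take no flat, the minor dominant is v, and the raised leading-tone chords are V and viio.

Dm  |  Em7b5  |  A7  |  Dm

i - iiø7 - V7 - i

Dm: root D is the tonic; minor triad there is i.
Em7b5 has root E, degree 2 in D minor, so iiø7.
A7: root A is the dominant; dominant seventh chord there is V7.
Dm has root D, degree 1 in D minor, so i.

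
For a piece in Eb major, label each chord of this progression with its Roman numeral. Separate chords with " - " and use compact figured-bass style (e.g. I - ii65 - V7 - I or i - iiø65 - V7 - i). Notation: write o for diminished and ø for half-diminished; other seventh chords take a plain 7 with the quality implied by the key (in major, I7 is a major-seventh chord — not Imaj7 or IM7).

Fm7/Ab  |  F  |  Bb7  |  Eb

ii65 - V/V - V7 - I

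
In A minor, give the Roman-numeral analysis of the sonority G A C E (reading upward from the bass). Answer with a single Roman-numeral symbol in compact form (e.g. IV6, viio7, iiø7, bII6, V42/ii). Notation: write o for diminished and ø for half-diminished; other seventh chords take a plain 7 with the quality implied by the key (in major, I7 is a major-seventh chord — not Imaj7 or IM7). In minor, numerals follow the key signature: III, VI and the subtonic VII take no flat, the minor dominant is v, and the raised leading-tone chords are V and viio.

i42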